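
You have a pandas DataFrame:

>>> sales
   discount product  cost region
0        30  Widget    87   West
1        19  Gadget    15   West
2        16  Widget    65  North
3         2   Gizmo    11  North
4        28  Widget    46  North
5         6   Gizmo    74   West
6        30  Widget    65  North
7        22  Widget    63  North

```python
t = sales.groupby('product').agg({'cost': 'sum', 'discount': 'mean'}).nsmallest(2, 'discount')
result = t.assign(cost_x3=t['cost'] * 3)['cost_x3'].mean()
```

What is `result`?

group by product: sum(cost), mean(discount):
         cost  discount
product                
Gadget     15      19.0
Gizmo      85       4.0
Widget    326      25.2
take 2 rows with smallest discount:
         cost  discount
product                
Gizmo      85       4.0
Gadget     15      19.0
add column cost_x3 = t['cost'] * 3:
         cost  discount  cost_x3
product                         
Gizmo      85       4.0      255
Gadget     15      19.0       45
Taking the mean of column 'cost_x3' gives 150.0.

150.0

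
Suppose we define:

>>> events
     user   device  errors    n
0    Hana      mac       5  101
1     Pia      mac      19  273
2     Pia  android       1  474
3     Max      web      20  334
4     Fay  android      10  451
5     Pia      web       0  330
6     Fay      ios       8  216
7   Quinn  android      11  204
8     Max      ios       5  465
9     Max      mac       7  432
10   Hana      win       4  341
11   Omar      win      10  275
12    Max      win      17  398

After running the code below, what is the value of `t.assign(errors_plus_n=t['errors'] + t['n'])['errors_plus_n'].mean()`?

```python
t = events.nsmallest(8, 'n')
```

take 8 rows with smallest n:
     user   device  errors    n
0    Hana      mac       5  101
7   Quinn  android      11  204
6     Fay      ios       8  216
1     Pia      mac      19  273
11   Omar      win      10  275
5     Pia      web       0  330
3     Max      web      20  334
10   Hana      win       4  341
add column errors_plus_n = t['errors'] + t['n']:
     user   device  errors    n  errors_plus_n
0    Hana      mac       5  101            106
7   Quinn  android      11  204            215
6     Fay      ios       8  216            224
1     Pia      mac      19  273            292
11   Omar      win      10  275            285
5     Pia      web       0  330            330
3     Max      web      20  334            354
10   Hana      win       4  341            345

268.875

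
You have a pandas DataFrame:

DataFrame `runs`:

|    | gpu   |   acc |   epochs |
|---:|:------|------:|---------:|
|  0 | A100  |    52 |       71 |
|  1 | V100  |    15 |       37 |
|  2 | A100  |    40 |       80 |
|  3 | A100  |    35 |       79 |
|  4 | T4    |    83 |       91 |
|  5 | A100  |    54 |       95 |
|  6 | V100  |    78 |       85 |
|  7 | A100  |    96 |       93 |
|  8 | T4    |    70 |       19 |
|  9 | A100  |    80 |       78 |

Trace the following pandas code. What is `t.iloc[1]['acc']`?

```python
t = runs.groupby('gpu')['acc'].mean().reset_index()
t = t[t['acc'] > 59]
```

76.5

group by gpu, mean of acc:
gpu
A100    59.5
T4      76.5
V100    46.5
Name: acc, dtype: float64
reset_index():
    gpu   acc
0  A100  59.5
1    T4  76.5
2  V100  46.5
filter rows where acc > 59:
    gpu   acc
0  A100  59.5
1    T4  76.5
value at position 1, column 'acc' → 76.5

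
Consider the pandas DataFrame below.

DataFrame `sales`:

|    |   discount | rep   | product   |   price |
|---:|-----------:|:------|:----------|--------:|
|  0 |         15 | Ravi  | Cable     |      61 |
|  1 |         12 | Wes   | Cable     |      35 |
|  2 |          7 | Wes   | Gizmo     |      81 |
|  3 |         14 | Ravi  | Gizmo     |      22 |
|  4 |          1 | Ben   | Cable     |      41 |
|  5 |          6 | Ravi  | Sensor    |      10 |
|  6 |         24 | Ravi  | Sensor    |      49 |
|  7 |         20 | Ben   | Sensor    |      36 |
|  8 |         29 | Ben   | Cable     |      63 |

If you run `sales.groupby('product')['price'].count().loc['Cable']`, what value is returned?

4

group by product, count of price:
product
Cable     4
Gizmo     2
Sensor    3
Name: price, dtype: int64
Hence 4.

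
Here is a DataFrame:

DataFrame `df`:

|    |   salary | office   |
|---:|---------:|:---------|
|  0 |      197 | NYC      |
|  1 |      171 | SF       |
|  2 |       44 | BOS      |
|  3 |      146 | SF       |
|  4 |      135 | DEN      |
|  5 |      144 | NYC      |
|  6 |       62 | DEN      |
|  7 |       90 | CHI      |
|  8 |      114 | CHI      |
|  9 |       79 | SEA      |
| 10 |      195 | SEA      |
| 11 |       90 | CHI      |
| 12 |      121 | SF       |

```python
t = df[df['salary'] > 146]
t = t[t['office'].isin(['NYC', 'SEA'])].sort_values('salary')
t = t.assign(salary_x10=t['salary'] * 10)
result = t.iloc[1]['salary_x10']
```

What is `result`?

filter rows where salary > 146:
    salary office
0      197    NYC
1      171     SF
10     195    SEA
filter rows where office in ['NYC', 'SEA']:
    salary office
0      197    NYC
10     195    SEA
sort by salary:
    salary office
10     195    SEA
0      197    NYC
add column salary_x10 = t['salary'] * 10:
    salary office  salary_x10
10     195    SEA        1950
0      197    NYC        1970

1970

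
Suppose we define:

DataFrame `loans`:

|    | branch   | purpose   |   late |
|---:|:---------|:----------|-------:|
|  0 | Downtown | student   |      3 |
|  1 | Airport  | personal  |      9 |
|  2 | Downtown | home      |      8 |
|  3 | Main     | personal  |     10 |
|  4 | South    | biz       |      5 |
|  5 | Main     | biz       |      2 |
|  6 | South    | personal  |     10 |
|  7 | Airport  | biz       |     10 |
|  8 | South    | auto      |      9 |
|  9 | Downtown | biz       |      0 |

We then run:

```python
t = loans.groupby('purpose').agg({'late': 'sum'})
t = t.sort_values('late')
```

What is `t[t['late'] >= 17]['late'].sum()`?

group by purpose, sum of late:
          late
purpose       
auto         9
biz         17
home         8
personal    29
student      3
sort by late:
          late
purpose       
student      3
home         8
auto         9
biz         17
personal    29
filter rows where late >= 17:
          late
purpose       
biz         17
personal    29
Reading off the sum of column 'late', we get 46.

46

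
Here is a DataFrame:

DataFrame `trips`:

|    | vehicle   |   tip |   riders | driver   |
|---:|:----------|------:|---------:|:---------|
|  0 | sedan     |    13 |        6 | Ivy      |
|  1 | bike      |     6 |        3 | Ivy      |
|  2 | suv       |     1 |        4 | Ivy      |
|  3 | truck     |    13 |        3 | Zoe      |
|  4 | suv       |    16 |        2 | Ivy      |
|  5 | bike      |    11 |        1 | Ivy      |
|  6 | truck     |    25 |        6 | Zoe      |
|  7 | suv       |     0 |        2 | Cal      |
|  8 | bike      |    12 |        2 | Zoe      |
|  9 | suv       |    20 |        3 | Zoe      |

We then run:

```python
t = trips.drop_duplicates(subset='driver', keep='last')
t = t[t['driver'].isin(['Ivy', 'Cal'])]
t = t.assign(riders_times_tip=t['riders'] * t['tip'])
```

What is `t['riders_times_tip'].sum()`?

11

drop duplicate driver (keep=last):
  vehicle  tip  riders driver
5    bike   11       1    Ivy
7     suv    0       2    Cal
9     suv   20       3    Zoe
filter rows where driver in ['Ivy', 'Cal']:
  vehicle  tip  riders driver
5    bike   11       1    Ivy
7     suv    0       2    Cal
add column riders_times_tip = t['riders'] * t['tip']:
  vehicle  tip  riders driver  riders_times_tip
5    bike   11       1    Ivy                11
7     suv    0       2    Cal                 0
So sum() = 11.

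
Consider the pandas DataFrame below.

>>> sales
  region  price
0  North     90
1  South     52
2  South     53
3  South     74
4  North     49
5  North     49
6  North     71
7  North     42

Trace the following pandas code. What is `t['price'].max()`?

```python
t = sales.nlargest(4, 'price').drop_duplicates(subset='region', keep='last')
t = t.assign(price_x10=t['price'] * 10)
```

71

take 4 rows with largest price:
  region  price
0  North     90
3  South     74
6  North     71
2  South     53
drop duplicate region (keep=last):
  region  price
6  North     71
2  South     53
add column price_x10 = t['price'] * 10:
  region  price  price_x10
6  North     71        710
2  South     53        530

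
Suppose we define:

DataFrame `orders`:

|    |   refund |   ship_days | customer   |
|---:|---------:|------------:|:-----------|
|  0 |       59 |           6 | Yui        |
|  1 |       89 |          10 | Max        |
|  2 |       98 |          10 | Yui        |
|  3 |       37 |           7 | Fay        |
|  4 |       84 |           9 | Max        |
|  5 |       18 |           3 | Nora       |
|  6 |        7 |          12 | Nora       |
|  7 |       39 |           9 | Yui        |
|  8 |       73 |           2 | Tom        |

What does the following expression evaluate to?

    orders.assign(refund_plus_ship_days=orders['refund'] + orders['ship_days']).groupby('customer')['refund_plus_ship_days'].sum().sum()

add column refund_plus_ship_days = orders['refund'] + orders['ship_days']:
   refund  ship_days customer  refund_plus_ship_days
0      59          6      Yui                     65
1      89         10      Max                     99
2      98         10      Yui                    108
3      37          7      Fay                     44
4      84          9      Max                     93
5      18          3     Nora                     21
6       7         12     Nora                     19
7      39          9      Yui                     48
8      73          2      Tom                     75
group by customer, sum of refund_plus_ship_days:
customer
Fay      44
Max     192
Nora     40
Tom      75
Yui     221
Name: refund_plus_ship_days, dtype: int64

572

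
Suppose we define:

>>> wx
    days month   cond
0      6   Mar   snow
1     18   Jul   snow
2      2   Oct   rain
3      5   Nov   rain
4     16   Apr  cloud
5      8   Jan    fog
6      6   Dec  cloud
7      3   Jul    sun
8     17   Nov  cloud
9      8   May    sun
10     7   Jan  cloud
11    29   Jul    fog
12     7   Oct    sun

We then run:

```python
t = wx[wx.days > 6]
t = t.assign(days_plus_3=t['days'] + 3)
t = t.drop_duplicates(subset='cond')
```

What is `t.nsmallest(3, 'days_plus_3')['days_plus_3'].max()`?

filter rows where days > 6:
    days month   cond
1     18   Jul   snow
4     16   Apr  cloud
5      8   Jan    fog
8     17   Nov  cloud
9      8   May    sun
10     7   Jan  cloud
11    29   Jul    fog
12     7   Oct    sun
add column days_plus_3 = t['days'] + 3:
    days month   cond  days_plus_3
1     18   Jul   snow           21
4     16   Apr  cloud           19
5      8   Jan    fog           11
8     17   Nov  cloud           20
9      8   May    sun           11
10     7   Jan  cloud           10
11    29   Jul    fog           32
12     7   Oct    sun           10
drop duplicate cond (keep=first):
   days month   cond  days_plus_3
1    18   Jul   snow           21
4    16   Apr  cloud           19
5     8   Jan    fog           11
9     8   May    sun           11
take 3 rows with smallest days_plus_3:
   days month   cond  days_plus_3
5     8   Jan    fog           11
9     8   May    sun           11
4    16   Apr  cloud           19
Reading off the max of column 'days_plus_3', we get 19.

19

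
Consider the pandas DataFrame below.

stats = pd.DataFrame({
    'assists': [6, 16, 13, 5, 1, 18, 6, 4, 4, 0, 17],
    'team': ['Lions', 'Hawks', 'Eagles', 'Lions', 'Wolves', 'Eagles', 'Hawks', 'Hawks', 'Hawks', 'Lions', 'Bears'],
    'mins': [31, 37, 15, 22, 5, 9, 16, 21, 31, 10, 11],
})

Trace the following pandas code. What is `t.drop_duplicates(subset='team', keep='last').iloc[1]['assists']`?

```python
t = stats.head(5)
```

13

take first 5 rows:
   assists    team  mins
0        6   Lions    31
1       16   Hawks    37
2       13  Eagles    15
3        5   Lions    22
4        1  Wolves     5
drop duplicate team (keep=last):
   assists    team  mins
1       16   Hawks    37
2       13  Eagles    15
3        5   Lions    22
4        1  Wolves     5
Finally, value at position 1, column 'assists' = 13.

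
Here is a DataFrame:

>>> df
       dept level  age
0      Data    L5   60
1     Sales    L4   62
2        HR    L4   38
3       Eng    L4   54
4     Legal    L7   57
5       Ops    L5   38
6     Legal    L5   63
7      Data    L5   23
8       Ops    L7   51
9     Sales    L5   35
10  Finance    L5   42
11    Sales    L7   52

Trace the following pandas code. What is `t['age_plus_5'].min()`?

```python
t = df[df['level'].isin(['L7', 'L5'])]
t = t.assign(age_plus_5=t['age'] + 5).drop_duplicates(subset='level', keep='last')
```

47

filter rows where level in ['L7', 'L5']:
       dept level  age
0      Data    L5   60
4     Legal    L7   57
5       Ops    L5   38
6     Legal    L5   63
7      Data    L5   23
8       Ops    L7   51
9     Sales    L5   35
10  Finance    L5   42
11    Sales    L7   52
add column age_plus_5 = t['age'] + 5:
       dept level  age  age_plus_5
0      Data    L5   60          65
4     Legal    L7   57          62
5       Ops    L5   38          43
6     Legal    L5   63          68
7      Data    L5   23          28
8       Ops    L7   51          56
9     Sales    L5   35          40
10  Finance    L5   42          47
11    Sales    L7   52          57
drop duplicate level (keep=last):
       dept level  age  age_plus_5
10  Finance    L5   42          47
11    Sales    L7   52          57
Hence 47.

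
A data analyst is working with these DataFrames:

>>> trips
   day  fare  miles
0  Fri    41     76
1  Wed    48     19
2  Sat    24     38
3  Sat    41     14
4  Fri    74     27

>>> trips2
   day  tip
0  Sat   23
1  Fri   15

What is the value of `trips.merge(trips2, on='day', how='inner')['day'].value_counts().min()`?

2

merge on 'day' (how='inner') → 4 rows:
   day  fare  miles  tip
0  Fri    41     76   15
1  Sat    24     38   23
2  Sat    41     14   23
3  Fri    74     27   15
value_counts of day:
day
Fri    2
Sat    2
Name: count, dtype: int64
The min of the resulting series is 2.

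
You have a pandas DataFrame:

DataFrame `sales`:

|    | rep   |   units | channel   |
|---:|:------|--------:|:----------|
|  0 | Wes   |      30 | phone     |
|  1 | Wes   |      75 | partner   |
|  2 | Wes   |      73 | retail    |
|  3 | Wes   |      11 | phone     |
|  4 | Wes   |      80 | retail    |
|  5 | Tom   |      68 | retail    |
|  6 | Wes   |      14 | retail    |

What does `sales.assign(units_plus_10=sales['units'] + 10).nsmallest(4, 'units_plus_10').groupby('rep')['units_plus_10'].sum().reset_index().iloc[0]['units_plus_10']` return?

78

add column units_plus_10 = sales['units'] + 10:
   rep  units  channel  units_plus_10
0  Wes     30    phone             40
1  Wes     75  partner             85
2  Wes     73   retail             83
3  Wes     11    phone             21
4  Wes     80   retail             90
5  Tom     68   retail             78
6  Wes     14   retail             24
take 4 rows with smallest units_plus_10:
   rep  units channel  units_plus_10
3  Wes     11   phone             21
6  Wes     14  retail             24
0  Wes     30   phone             40
5  Tom     68  retail             78
group by rep, sum of units_plus_10:
rep
Tom    78
Wes    85
Name: units_plus_10, dtype: int64
reset_index():
   rep  units_plus_10
0  Tom             78
1  Wes             85
The value at position 0, column 'units_plus_10' is 78.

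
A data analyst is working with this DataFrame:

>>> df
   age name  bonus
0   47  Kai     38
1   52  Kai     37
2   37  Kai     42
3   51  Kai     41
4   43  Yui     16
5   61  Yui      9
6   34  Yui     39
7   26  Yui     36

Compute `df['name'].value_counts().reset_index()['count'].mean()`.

4.0

value_counts of name:
name
Kai    4
Yui    4
Name: count, dtype: int64
reset_index():
  name  count
0  Kai      4
1  Yui      4
Reading off the mean of column 'count', we get 4.0.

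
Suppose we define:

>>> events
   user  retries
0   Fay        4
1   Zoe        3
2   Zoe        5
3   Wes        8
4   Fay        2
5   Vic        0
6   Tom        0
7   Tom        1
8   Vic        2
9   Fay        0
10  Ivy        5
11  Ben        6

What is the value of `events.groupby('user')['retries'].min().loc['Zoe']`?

group by user, min of retries:
user
Ben    6
Fay    0
Ivy    5
Tom    0
Vic    0
Wes    8
Zoe    3
Name: retries, dtype: int64
Hence 3.

3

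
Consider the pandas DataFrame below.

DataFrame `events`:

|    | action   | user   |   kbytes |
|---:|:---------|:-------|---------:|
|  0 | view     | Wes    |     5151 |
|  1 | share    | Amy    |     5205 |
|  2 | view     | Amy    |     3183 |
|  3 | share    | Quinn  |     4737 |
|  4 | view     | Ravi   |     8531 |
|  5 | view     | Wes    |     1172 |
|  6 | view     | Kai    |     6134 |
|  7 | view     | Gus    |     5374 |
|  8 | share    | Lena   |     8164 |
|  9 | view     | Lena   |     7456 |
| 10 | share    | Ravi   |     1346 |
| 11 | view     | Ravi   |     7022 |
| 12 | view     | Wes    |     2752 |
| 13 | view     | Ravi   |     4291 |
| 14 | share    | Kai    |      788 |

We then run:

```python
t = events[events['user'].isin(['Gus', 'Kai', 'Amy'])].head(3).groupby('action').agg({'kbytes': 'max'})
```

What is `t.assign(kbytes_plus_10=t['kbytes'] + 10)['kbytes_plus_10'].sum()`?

11359

filter rows where user in ['Gus', 'Kai', 'Amy']:
   action user  kbytes
1   share  Amy    5205
2    view  Amy    3183
6    view  Kai    6134
7    view  Gus    5374
14  share  Kai     788
take first 3 rows:
  action user  kbytes
1  share  Amy    5205
2   view  Amy    3183
6   view  Kai    6134
group by action, max of kbytes:
        kbytes
action        
share     5205
view      6134
add column kbytes_plus_10 = t['kbytes'] + 10:
        kbytes  kbytes_plus_10
action                        
share     5205            5215
view      6134            6144
Finally, sum of column 'kbytes_plus_10' = 11359.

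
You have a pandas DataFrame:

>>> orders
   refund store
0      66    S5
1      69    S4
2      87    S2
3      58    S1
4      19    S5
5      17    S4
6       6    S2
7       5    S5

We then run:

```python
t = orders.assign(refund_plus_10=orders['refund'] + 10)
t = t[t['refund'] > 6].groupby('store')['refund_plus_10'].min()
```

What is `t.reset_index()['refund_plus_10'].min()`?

add column refund_plus_10 = orders['refund'] + 10:
   refund store  refund_plus_10
0      66    S5              76
1      69    S4              79
2      87    S2              97
3      58    S1              68
4      19    S5              29
5      17    S4              27
6       6    S2              16
7       5    S5              15
filter rows where refund > 6:
   refund store  refund_plus_10
0      66    S5              76
1      69    S4              79
2      87    S2              97
3      58    S1              68
4      19    S5              29
5      17    S4              27
group by store, min of refund_plus_10:
store
S1    68
S2    97
S4    27
S5    29
Name: refund_plus_10, dtype: int64
reset_index():
  store  refund_plus_10
0    S1              68
1    S2              97
2    S4              27
3    S5              29

27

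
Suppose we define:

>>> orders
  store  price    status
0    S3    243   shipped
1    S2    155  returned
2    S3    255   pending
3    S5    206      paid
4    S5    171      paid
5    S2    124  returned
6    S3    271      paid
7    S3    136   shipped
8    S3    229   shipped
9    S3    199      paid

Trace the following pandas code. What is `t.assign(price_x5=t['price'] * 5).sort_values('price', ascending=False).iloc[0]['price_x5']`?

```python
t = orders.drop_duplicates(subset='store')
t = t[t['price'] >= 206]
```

drop duplicate store (keep=first):
  store  price    status
0    S3    243   shipped
1    S2    155  returned
3    S5    206      paid
filter rows where price >= 206:
  store  price   status
0    S3    243  shipped
3    S5    206     paid
add column price_x5 = t['price'] * 5:
  store  price   status  price_x5
0    S3    243  shipped      1215
3    S5    206     paid      1030
sort by price descending:
  store  price   status  price_x5
0    S3    243  shipped      1215
3    S5    206     paid      1030
value at position 0, column 'price_x5' → 1215

1215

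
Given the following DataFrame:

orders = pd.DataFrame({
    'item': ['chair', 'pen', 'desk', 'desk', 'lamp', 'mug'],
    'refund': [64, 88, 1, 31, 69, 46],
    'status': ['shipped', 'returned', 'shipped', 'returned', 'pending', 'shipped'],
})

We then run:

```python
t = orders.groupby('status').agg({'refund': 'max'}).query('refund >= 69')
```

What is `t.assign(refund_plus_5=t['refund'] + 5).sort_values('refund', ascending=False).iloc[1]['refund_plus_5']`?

74

group by status, max of refund:
          refund
status          
pending       69
returned      88
shipped       64
filter rows where refund >= 69:
          refund
status          
pending       69
returned      88
add column refund_plus_5 = t['refund'] + 5:
          refund  refund_plus_5
status                         
pending       69             74
returned      88             93
sort by refund descending:
          refund  refund_plus_5
status                         
returned      88             93
pending       69             74
So iloc[1]['refund_plus_5'] = 74.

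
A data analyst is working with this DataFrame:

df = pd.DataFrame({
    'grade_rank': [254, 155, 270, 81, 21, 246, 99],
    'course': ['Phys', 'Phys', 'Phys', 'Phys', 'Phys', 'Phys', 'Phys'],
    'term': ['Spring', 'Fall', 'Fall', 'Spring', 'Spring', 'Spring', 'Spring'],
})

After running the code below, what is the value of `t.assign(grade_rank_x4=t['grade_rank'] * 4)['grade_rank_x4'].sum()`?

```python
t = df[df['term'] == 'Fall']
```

1700

filter rows where term == 'Fall':
   grade_rank course  term
1         155   Phys  Fall
2         270   Phys  Fall
add column grade_rank_x4 = t['grade_rank'] * 4:
   grade_rank course  term  grade_rank_x4
1         155   Phys  Fall            620
2         270   Phys  Fall           1080
Reading off the sum of column 'grade_rank_x4', we get 1700.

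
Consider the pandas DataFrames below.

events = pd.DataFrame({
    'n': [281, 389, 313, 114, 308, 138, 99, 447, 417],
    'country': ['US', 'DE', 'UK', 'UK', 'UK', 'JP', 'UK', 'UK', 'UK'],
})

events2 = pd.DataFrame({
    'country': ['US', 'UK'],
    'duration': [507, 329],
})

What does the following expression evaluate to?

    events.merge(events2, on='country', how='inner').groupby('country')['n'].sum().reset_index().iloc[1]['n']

281

merge on 'country' (how='inner') → 7 rows:
     n country  duration
0  281      US       507
1  313      UK       329
2  114      UK       329
3  308      UK       329
4   99      UK       329
5  447      UK       329
6  417      UK       329
group by country, sum of n:
country
UK    1698
US     281
Name: n, dtype: int64
reset_index():
  country     n
0      UK  1698
1      US   281
Taking the value at position 1, column 'n' gives 281.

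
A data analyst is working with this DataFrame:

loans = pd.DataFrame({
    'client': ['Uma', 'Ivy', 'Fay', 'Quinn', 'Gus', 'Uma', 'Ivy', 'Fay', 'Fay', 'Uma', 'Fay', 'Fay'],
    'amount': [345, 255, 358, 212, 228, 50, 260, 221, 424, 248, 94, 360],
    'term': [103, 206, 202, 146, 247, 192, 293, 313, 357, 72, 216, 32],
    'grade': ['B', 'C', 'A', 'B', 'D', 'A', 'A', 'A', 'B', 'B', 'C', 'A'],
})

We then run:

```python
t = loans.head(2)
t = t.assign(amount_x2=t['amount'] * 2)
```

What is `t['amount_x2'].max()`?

take first 2 rows:
  client  amount  term grade
0    Uma     345   103     B
1    Ivy     255   206     C
add column amount_x2 = t['amount'] * 2:
  client  amount  term grade  amount_x2
0    Uma     345   103     B        690
1    Ivy     255   206     C        510
The max of column 'amount_x2' is 690.

690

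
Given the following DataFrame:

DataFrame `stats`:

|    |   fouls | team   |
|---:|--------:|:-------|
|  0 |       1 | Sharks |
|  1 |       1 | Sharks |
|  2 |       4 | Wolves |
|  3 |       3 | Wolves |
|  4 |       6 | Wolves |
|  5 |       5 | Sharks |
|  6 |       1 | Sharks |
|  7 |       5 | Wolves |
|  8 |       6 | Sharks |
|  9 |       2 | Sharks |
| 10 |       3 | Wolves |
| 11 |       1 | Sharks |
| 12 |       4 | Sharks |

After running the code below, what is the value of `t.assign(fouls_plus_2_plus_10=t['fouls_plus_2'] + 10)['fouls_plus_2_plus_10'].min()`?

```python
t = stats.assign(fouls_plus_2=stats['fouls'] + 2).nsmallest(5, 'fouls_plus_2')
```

13

add column fouls_plus_2 = stats['fouls'] + 2:
    fouls    team  fouls_plus_2
0       1  Sharks             3
1       1  Sharks             3
2       4  Wolves             6
3       3  Wolves             5
4       6  Wolves             8
5       5  Sharks             7
6       1  Sharks             3
7       5  Wolves             7
8       6  Sharks             8
9       2  Sharks             4
10      3  Wolves             5
11      1  Sharks             3
12      4  Sharks             6
take 5 rows with smallest fouls_plus_2:
    fouls    team  fouls_plus_2
0       1  Sharks             3
1       1  Sharks             3
6       1  Sharks             3
11      1  Sharks             3
9       2  Sharks             4
add column fouls_plus_2_plus_10 = t['fouls_plus_2'] + 10:
    fouls    team  fouls_plus_2  fouls_plus_2_plus_10
0       1  Sharks             3                    13
1       1  Sharks             3                    13
6       1  Sharks             3                    13
11      1  Sharks             3                    13
9       2  Sharks             4                    14
Hence 13.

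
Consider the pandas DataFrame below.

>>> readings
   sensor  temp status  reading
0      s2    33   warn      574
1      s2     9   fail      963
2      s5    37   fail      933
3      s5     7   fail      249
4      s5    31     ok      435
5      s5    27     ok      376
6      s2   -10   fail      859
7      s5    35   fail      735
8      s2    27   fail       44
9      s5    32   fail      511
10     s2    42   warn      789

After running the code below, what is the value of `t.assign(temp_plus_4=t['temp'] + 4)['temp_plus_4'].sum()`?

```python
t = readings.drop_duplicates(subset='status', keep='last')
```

drop duplicate status (keep=last):
   sensor  temp status  reading
5      s5    27     ok      376
9      s5    32   fail      511
10     s2    42   warn      789
add column temp_plus_4 = t['temp'] + 4:
   sensor  temp status  reading  temp_plus_4
5      s5    27     ok      376           31
9      s5    32   fail      511           36
10     s2    42   warn      789           46
Reading off the sum of column 'temp_plus_4', we get 113.

113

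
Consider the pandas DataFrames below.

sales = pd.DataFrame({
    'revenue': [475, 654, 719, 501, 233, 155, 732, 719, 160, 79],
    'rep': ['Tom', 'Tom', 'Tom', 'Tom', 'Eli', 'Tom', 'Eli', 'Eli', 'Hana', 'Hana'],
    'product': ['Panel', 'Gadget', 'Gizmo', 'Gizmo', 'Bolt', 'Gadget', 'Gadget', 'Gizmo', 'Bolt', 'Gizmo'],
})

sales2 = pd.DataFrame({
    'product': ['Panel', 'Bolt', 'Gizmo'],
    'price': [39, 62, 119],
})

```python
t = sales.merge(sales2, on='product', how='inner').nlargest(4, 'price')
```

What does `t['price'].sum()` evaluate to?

merge on 'product' (how='inner') → 7 rows:
   revenue   rep product  price
0      475   Tom   Panel     39
1      719   Tom   Gizmo    119
2      501   Tom   Gizmo    119
3      233   Eli    Bolt     62
4      719   Eli   Gizmo    119
5      160  Hana    Bolt     62
6       79  Hana   Gizmo    119
take 4 rows with largest price:
   revenue   rep product  price
1      719   Tom   Gizmo    119
2      501   Tom   Gizmo    119
4      719   Eli   Gizmo    119
6       79  Hana   Gizmo    119
Taking the sum of column 'price' gives 476.

476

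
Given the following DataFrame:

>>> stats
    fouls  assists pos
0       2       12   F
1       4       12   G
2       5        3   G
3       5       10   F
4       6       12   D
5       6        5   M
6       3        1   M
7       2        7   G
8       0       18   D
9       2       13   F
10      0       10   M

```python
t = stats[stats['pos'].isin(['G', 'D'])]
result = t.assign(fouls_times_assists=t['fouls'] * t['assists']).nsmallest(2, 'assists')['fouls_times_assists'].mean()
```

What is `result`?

14.5

filter rows where pos in ['G', 'D']:
   fouls  assists pos
1      4       12   G
2      5        3   G
4      6       12   D
7      2        7   G
8      0       18   D
add column fouls_times_assists = t['fouls'] * t['assists']:
   fouls  assists pos  fouls_times_assists
1      4       12   G                   48
2      5        3   G                   15
4      6       12   D                   72
7      2        7   G                   14
8      0       18   D                    0
take 2 rows with smallest assists:
   fouls  assists pos  fouls_times_assists
2      5        3   G                   15
7      2        7   G                   14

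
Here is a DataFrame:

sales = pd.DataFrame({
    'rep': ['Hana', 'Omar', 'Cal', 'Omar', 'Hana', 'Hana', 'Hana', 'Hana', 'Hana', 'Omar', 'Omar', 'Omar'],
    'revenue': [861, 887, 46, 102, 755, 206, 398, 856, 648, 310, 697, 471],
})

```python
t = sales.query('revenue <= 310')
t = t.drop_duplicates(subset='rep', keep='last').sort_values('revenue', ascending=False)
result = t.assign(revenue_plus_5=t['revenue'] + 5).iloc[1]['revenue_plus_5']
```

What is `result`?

filter rows where revenue <= 310:
    rep  revenue
2   Cal       46
3  Omar      102
5  Hana      206
9  Omar      310
drop duplicate rep (keep=last):
    rep  revenue
2   Cal       46
5  Hana      206
9  Omar      310
sort by revenue descending:
    rep  revenue
9  Omar      310
5  Hana      206
2   Cal       46
add column revenue_plus_5 = t['revenue'] + 5:
    rep  revenue  revenue_plus_5
9  Omar      310             315
5  Hana      206             211
2   Cal       46              51
Hence 211.

211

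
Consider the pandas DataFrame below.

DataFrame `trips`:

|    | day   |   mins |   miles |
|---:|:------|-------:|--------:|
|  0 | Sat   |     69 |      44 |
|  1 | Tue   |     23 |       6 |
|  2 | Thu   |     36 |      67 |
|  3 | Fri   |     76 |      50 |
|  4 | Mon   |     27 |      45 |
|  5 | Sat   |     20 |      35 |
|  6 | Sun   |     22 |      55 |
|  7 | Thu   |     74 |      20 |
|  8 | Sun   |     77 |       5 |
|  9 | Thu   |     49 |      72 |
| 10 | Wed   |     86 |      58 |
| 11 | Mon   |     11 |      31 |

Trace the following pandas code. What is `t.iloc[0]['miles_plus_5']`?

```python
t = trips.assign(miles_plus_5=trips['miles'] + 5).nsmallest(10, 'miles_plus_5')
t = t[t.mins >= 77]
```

add column miles_plus_5 = trips['miles'] + 5:
    day  mins  miles  miles_plus_5
0   Sat    69     44            49
1   Tue    23      6            11
2   Thu    36     67            72
3   Fri    76     50            55
4   Mon    27     45            50
5   Sat    20     35            40
6   Sun    22     55            60
7   Thu    74     20            25
8   Sun    77      5            10
9   Thu    49     72            77
10  Wed    86     58            63
11  Mon    11     31            36
take 10 rows with smallest miles_plus_5:
    day  mins  miles  miles_plus_5
8   Sun    77      5            10
1   Tue    23      6            11
7   Thu    74     20            25
11  Mon    11     31            36
5   Sat    20     35            40
0   Sat    69     44            49
4   Mon    27     45            50
3   Fri    76     50            55
6   Sun    22     55            60
10  Wed    86     58            63
filter rows where mins >= 77:
    day  mins  miles  miles_plus_5
8   Sun    77      5            10
10  Wed    86     58            63
Finally, value at position 0, column 'miles_plus_5' = 10.

10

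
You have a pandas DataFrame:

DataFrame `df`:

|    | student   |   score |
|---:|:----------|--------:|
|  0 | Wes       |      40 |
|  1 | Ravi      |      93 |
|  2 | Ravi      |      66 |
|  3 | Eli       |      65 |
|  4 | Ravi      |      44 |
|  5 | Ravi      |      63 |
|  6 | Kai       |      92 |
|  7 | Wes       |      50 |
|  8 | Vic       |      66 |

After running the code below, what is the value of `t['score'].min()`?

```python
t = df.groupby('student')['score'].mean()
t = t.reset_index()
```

45.0

group by student, mean of score:
student
Eli     65.0
Kai     92.0
Ravi    66.5
Vic     66.0
Wes     45.0
Name: score, dtype: float64
reset_index():
  student  score
0     Eli   65.0
1     Kai   92.0
2    Ravi   66.5
3     Vic   66.0
4     Wes   45.0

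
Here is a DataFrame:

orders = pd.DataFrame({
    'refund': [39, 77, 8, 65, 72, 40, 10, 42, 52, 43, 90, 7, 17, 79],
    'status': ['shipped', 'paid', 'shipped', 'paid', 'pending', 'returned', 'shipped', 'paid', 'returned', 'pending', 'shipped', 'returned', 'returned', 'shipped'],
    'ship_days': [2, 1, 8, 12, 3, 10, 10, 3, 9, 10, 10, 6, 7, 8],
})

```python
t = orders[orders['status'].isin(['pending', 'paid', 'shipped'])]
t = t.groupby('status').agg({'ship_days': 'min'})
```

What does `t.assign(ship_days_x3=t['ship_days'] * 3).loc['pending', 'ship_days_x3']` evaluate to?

9

filter rows where status in ['pending', 'paid', 'shipped']:
    refund   status  ship_days
0       39  shipped          2
1       77     paid          1
2        8  shipped          8
3       65     paid         12
4       72  pending          3
6       10  shipped         10
7       42     paid          3
9       43  pending         10
10      90  shipped         10
13      79  shipped          8
group by status, min of ship_days:
         ship_days
status            
paid             1
pending          3
shipped          2
add column ship_days_x3 = t['ship_days'] * 3:
         ship_days  ship_days_x3
status                          
paid             1             3
pending          3             9
shipped          2             6
Reading off the value at row 'pending', column 'ship_days_x3', we get 9.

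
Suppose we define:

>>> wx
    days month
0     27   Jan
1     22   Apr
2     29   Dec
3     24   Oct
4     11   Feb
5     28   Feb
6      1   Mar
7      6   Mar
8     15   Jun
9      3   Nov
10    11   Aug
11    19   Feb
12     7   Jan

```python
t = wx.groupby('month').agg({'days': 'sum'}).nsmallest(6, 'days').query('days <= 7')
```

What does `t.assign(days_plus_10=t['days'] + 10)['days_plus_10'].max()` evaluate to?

17

group by month, sum of days:
       days
month      
Apr      22
Aug      11
Dec      29
Feb      58
Jan      34
Jun      15
Mar       7
Nov       3
Oct      24
take 6 rows with smallest days:
       days
month      
Nov       3
Mar       7
Aug      11
Jun      15
Apr      22
Oct      24
filter rows where days <= 7:
       days
month      
Nov       3
Mar       7
add column days_plus_10 = t['days'] + 10:
       days  days_plus_10
month                    
Nov       3            13
Mar       7            17
max of column 'days_plus_10' → 17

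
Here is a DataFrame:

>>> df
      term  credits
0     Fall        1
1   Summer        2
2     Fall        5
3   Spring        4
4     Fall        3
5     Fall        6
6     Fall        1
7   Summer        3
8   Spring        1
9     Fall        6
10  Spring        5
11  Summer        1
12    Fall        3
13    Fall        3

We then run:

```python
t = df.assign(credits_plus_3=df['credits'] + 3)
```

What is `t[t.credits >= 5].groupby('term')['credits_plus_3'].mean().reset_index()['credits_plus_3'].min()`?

add column credits_plus_3 = df['credits'] + 3:
      term  credits  credits_plus_3
0     Fall        1               4
1   Summer        2               5
2     Fall        5               8
3   Spring        4               7
4     Fall        3               6
5     Fall        6               9
6     Fall        1               4
7   Summer        3               6
8   Spring        1               4
9     Fall        6               9
10  Spring        5               8
11  Summer        1               4
12    Fall        3               6
13    Fall        3               6
filter rows where credits >= 5:
      term  credits  credits_plus_3
2     Fall        5               8
5     Fall        6               9
9     Fall        6               9
10  Spring        5               8
group by term, mean of credits_plus_3:
term
Fall      8.666667
Spring    8.000000
Name: credits_plus_3, dtype: float64
reset_index():
     term  credits_plus_3
0    Fall        8.666667
1  Spring        8.000000

8.0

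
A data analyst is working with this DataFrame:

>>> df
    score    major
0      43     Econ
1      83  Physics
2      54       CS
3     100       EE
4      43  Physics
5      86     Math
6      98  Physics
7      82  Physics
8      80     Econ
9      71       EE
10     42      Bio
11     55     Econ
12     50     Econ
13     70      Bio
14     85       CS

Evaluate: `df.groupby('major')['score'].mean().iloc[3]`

group by major, mean of score:
major
Bio        56.0
CS         69.5
EE         85.5
Econ       57.0
Math       86.0
Physics    76.5
Name: score, dtype: float64
The value at position 3 is 57.0.

57.0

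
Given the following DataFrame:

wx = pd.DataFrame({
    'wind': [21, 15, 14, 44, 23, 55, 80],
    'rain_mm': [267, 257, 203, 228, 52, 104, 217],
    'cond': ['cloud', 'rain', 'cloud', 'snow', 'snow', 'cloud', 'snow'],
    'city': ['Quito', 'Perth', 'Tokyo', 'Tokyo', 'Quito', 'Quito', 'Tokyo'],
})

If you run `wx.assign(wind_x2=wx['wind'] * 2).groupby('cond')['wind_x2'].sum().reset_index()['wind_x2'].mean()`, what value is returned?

168.0

add column wind_x2 = wx['wind'] * 2:
   wind  rain_mm   cond   city  wind_x2
0    21      267  cloud  Quito       42
1    15      257   rain  Perth       30
2    14      203  cloud  Tokyo       28
3    44      228   snow  Tokyo       88
4    23       52   snow  Quito       46
5    55      104  cloud  Quito      110
6    80      217   snow  Tokyo      160
group by cond, sum of wind_x2:
cond
cloud    180
rain      30
snow     294
Name: wind_x2, dtype: int64
reset_index():
    cond  wind_x2
0  cloud      180
1   rain       30
2   snow      294
mean of column 'wind_x2' → 168.0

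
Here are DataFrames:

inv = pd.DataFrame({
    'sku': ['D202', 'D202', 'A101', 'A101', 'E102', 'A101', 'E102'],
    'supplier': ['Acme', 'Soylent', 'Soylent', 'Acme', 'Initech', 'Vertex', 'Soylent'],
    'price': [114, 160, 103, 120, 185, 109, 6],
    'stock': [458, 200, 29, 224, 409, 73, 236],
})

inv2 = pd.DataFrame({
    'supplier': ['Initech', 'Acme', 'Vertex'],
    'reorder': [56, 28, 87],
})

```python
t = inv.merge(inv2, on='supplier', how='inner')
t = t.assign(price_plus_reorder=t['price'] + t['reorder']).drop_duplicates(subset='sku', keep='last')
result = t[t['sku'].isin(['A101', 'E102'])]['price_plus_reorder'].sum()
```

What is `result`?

437

merge on 'supplier' (how='inner') → 4 rows:
    sku supplier  price  stock  reorder
0  D202     Acme    114    458       28
1  A101     Acme    120    224       28
2  E102  Initech    185    409       56
3  A101   Vertex    109     73       87
add column price_plus_reorder = t['price'] + t['reorder']:
    sku supplier  price  stock  reorder  price_plus_reorder
0  D202     Acme    114    458       28                 142
1  A101     Acme    120    224       28                 148
2  E102  Initech    185    409       56                 241
3  A101   Vertex    109     73       87                 196
drop duplicate sku (keep=last):
    sku supplier  price  stock  reorder  price_plus_reorder
0  D202     Acme    114    458       28                 142
2  E102  Initech    185    409       56                 241
3  A101   Vertex    109     73       87                 196
filter rows where sku in ['A101', 'E102']:
    sku supplier  price  stock  reorder  price_plus_reorder
2  E102  Initech    185    409       56                 241
3  A101   Vertex    109     73       87                 196
The sum of column 'price_plus_reorder' is 437.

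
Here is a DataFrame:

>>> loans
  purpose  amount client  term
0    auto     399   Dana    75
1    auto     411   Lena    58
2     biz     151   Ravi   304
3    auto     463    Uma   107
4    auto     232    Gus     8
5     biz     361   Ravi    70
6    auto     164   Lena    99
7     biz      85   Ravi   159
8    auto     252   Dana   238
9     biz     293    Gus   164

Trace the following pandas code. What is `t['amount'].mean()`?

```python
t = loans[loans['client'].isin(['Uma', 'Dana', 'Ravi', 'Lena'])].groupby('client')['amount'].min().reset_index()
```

filter rows where client in ['Uma', 'Dana', 'Ravi', 'Lena']:
  purpose  amount client  term
0    auto     399   Dana    75
1    auto     411   Lena    58
2     biz     151   Ravi   304
3    auto     463    Uma   107
5     biz     361   Ravi    70
6    auto     164   Lena    99
7     biz      85   Ravi   159
8    auto     252   Dana   238
group by client, min of amount:
client
Dana    252
Lena    164
Ravi     85
Uma     463
Name: amount, dtype: int64
reset_index():
  client  amount
0   Dana     252
1   Lena     164
2   Ravi      85
3    Uma     463
mean of column 'amount' → 241.0

241.0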